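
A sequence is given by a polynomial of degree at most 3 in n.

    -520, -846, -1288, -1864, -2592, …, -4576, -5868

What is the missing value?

-3490

Using the first 5 terms:
Δ: -326  -442  -576  -728
Δ²: -116  -134  -152
Δ³: -18  -18
Constant third difference = -18.
Extend forward: -152 − 18 = -170;  -728 − 170 = -898;  -2592 − 898 = -3490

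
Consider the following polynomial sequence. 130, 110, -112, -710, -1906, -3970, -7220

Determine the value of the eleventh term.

-40120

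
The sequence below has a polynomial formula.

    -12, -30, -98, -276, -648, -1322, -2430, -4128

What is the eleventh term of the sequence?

-14682

Δ: -18  -68  -178  -372  -674  -1108  -1698
Δ²: -50  -110  -194  -302  -434  -590
Δ³: -60  -84  -108  -132  -156
Δ⁴: -24  -24  -24  -24
The fourth differences are constant (-24).
-156 − 24 = -180;  -590 − 180 = -770;  -1698 − 770 = -2468;  -4128 − 2468 = -6596
-180 − 24 = -204;  -770 − 204 = -974;  -2468 − 974 = -3442;  -6596 − 3442 = -10038
-204 − 24 = -228;  -974 − 228 = -1202;  -3442 − 1202 = -4644;  -10038 − 4644 = -14682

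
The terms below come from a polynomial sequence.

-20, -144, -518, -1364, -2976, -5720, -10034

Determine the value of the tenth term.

D1: -124 , -374 , -846 , -1612 , -2744 , -4314
D2: -250 , -472 , -766 , -1132 , -1570
D3: -222 , -294 , -366 , -438
D4: -72 , -72 , -72
The fourth differences are constant (-72).
-438 − 72 = -510;  -1570 − 510 = -2080;  -4314 − 2080 = -6394;  -10034 − 6394 = -16428
-510 − 72 = -582;  -2080 − 582 = -2662;  -6394 − 2662 = -9056;  -16428 − 9056 = -25484
-582 − 72 = -654;  -2662 − 654 = -3316;  -9056 − 3316 = -12372;  -25484 − 12372 = -37856

-37856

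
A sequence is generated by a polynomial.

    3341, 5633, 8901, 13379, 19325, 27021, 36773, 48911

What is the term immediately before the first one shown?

1815

2292  3268  4478  5946  7696  9752  12138
976  1210  1468  1750  2056  2386
234  258  282  306  330
24  24  24  24
The fourth differences are constant at 24.
Work back: 234 − 24 = 210;  976 − 210 = 766;  2292 − 766 = 1526;  3341 − 1526 = 1815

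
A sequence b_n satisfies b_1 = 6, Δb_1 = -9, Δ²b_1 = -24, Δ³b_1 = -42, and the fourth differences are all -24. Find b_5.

Build the table forward from the leading diagonal:
Δ⁴: -24  -24  -24  -24  -24
Δ³: -42  -66  -90  -114  -138
Δ²: -24  -66  -132  -222  -336
Δ: -9  -33  -99  -231  -453
b: 6  -3  -36  -135  -366

-366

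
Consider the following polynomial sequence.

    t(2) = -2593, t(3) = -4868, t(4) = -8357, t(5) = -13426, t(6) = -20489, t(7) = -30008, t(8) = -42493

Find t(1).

-2275, -3489, -5069, -7063, -9519, -12485
-1214, -1580, -1994, -2456, -2966
-366, -414, -462, -510
-48, -48, -48
The fourth differences are constant at -48.
Work back: -366 + 48 = -318;  -1214 + 318 = -896;  -2275 + 896 = -1379;  -2593 + 1379 = -1214

-1214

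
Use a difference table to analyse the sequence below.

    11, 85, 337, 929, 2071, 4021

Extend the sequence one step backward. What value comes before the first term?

1

First differences: 74, 252, 592, 1142, 1950
Second differences: 178, 340, 550, 808
Third differences: 162, 210, 258
Fourth differences: 48, 48
The fourth differences are constant at 48.
Work back: 162 − 48 = 114;  178 − 114 = 64;  74 − 64 = 10;  11 − 10 = 1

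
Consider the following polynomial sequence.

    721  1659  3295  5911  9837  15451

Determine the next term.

938, 1636, 2616, 3926, 5614
698, 980, 1310, 1688
282, 330, 378
48, 48
The fourth differences are constant (48).
378 + 48 = 426;  1688 + 426 = 2114;  5614 + 2114 = 7728;  15451 + 7728 = 23179

23179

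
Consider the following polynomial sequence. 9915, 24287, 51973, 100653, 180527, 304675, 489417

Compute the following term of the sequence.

Δ: 14372, 27686, 48680, 79874, 124148, 184742
Δ²: 13314, 20994, 31194, 44274, 60594
Δ³: 7680, 10200, 13080, 16320
Δ⁴: 2520, 2880, 3240
Δ⁵: 360, 360
Constant fifth difference = 360, so extend:
3240 + 360 = 3600;  16320 + 3600 = 19920;  60594 + 19920 = 80514;  184742 + 80514 = 265256;  489417 + 265256 = 754673

754673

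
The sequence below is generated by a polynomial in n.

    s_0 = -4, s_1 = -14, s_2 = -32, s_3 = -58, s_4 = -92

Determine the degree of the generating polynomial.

Δ: -10, -18, -26, -34
Δ²: -8, -8, -8
The second differences are constant, so the polynomial has degree 2.

2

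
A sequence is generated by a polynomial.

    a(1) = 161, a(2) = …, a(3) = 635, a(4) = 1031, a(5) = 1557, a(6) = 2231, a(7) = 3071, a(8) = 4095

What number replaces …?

Using the last 6 terms:
First differences: 396  526  674  840  1024
Second differences: 130  148  166  184
Third differences: 18  18  18
Constant third difference = 18.
Extend backward: 130 − 18 = 112;  396 − 112 = 284;  635 − 284 = 351

351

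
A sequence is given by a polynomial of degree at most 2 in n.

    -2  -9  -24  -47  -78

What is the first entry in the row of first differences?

-7

D1: -7, -15, -23, -31
D2: -8, -8, -8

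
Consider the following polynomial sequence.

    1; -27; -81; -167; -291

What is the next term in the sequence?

-459

First differences: -28, -54, -86, -124
Second differences: -26, -32, -38
Third differences: -6, -6
Constant third difference = -6, so extend:
-38 − 6 = -44;  -124 − 44 = -168;  -291 − 168 = -459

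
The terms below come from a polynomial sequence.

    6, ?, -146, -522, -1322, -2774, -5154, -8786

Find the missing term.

-14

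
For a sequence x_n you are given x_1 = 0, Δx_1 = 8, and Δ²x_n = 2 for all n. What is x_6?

Build the table forward from the leading diagonal:
Second differences: 2, 2, 2, 2, 2, 2
First differences: 8, 10, 12, 14, 16, 18
x: 0, 8, 18, 30, 44, 60

60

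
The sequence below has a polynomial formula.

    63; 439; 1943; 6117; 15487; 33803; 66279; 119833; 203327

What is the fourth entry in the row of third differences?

5214

First differences: 376, 1504, 4174, 9370, 18316, 32476, 53554, 83494
Second differences: 1128, 2670, 5196, 8946, 14160, 21078, 29940
Third differences: 1542, 2526, 3750, 5214, 6918, 8862
Fourth differences: 984, 1224, 1464, 1704, 1944
Fifth differences: 240, 240, 240, 240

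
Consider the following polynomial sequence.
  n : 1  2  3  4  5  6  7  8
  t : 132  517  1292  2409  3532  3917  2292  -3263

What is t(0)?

385  775  1117  1123  385  -1625  -5555
390  342  6  -738  -2010  -3930
-48  -336  -744  -1272  -1920
-288  -408  -528  -648
-120  -120  -120
The fifth differences are constant at -120.
Work back: -288 + 120 = -168;  -48 + 168 = 120;  390 − 120 = 270;  385 − 270 = 115;  132 − 115 = 17

17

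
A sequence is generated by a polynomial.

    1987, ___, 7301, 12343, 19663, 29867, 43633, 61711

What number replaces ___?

Using the last 6 terms:
D1: 5042, 7320, 10204, 13766, 18078
D2: 2278, 2884, 3562, 4312
D3: 606, 678, 750
D4: 72, 72
Constant fourth difference = 72.
Extend backward: 606 − 72 = 534;  2278 − 534 = 1744;  5042 − 1744 = 3298;  7301 − 3298 = 4003

4003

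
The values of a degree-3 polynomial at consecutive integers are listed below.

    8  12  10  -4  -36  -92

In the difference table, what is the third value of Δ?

-14

First differences: 4, -2, -14, -32, -56
Second differences: -6, -12, -18, -24
Third differences: -6, -6, -6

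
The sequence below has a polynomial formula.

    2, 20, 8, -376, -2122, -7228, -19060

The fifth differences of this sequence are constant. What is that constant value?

First differences: 18, -12, -384, -1746, -5106, -11832
Second differences: -30, -372, -1362, -3360, -6726
Third differences: -342, -990, -1998, -3366
Fourth differences: -648, -1008, -1368
Fifth differences: -360, -360

-360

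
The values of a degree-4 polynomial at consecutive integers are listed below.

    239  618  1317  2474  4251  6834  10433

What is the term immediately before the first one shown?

Δ: 379  699  1157  1777  2583  3599
Δ²: 320  458  620  806  1016
Δ³: 138  162  186  210
Δ⁴: 24  24  24
The fourth differences are constant at 24.
Work back: 138 − 24 = 114;  320 − 114 = 206;  379 − 206 = 173;  239 − 173 = 66

66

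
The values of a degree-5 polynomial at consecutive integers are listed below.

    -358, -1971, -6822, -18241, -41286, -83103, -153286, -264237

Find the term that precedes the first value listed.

-1613, -4851, -11419, -23045, -41817, -70183, -110951
-3238, -6568, -11626, -18772, -28366, -40768
-3330, -5058, -7146, -9594, -12402
-1728, -2088, -2448, -2808
-360, -360, -360
The fifth differences are constant at -360.
Work back: -1728 + 360 = -1368;  -3330 + 1368 = -1962;  -3238 + 1962 = -1276;  -1613 + 1276 = -337;  -358 + 337 = -21

-21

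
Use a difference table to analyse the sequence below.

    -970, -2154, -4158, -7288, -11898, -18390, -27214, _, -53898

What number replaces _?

-38868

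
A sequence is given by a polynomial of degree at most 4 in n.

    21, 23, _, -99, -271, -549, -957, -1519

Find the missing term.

Using the last 5 terms:
First differences: -172, -278, -408, -562
Second differences: -106, -130, -154
Third differences: -24, -24
Constant third difference = -24.
Extend backward: -106 + 24 = -82;  -172 + 82 = -90;  -99 + 90 = -9

-9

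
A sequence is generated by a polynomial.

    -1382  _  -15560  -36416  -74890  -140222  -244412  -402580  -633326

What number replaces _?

-5482

Using the last 7 terms:
-20856, -38474, -65332, -104190, -158168, -230746
-17618, -26858, -38858, -53978, -72578
-9240, -12000, -15120, -18600
-2760, -3120, -3480
-360, -360
Constant fifth difference = -360.
Extend backward: -2760 + 360 = -2400;  -9240 + 2400 = -6840;  -17618 + 6840 = -10778;  -20856 + 10778 = -10078;  -15560 + 10078 = -5482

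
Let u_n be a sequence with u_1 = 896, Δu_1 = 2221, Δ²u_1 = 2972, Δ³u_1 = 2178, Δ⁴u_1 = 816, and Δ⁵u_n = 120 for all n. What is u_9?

287688

Build the table forward from the leading diagonal:
D5: 120, 120, 120, 120, 120, 120, 120, 120, 120
D4: 816, 936, 1056, 1176, 1296, 1416, 1536, 1656, 1776
D3: 2178, 2994, 3930, 4986, 6162, 7458, 8874, 10410, 12066
D2: 2972, 5150, 8144, 12074, 17060, 23222, 30680, 39554, 49964
D1: 2221, 5193, 10343, 18487, 30561, 47621, 70843, 101523, 141077
u: 896, 3117, 8310, 18653, 37140, 67701, 115322, 186165, 287688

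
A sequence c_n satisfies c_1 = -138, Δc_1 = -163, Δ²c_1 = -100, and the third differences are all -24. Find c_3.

Build the table forward from the leading diagonal:
Δ³: -24  -24  -24
Δ²: -100  -124  -148
Δ: -163  -263  -387
c: -138  -301  -564

-564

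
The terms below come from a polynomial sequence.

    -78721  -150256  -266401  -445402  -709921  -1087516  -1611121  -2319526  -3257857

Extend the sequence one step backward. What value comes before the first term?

-37486

-71535  -116145  -179001  -264519  -377595  -523605  -708405  -938331
-44610  -62856  -85518  -113076  -146010  -184800  -229926
-18246  -22662  -27558  -32934  -38790  -45126
-4416  -4896  -5376  -5856  -6336
-480  -480  -480  -480
The fifth differences are constant at -480.
Work back: -4416 + 480 = -3936;  -18246 + 3936 = -14310;  -44610 + 14310 = -30300;  -71535 + 30300 = -41235;  -78721 + 41235 = -37486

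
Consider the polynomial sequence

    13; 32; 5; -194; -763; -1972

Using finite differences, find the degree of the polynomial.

4

D1: 19, -27, -199, -569, -1209
D2: -46, -172, -370, -640
D3: -126, -198, -270
D4: -72, -72
The fourth differences are constant, so the polynomial has degree 4.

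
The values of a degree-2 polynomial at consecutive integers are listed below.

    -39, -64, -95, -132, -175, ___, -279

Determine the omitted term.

Using the first 5 terms:
D1: -25, -31, -37, -43
D2: -6, -6, -6
Constant second difference = -6.
Extend forward: -43 − 6 = -49;  -175 − 49 = -224

-224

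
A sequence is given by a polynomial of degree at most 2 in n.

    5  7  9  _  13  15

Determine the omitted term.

Using the first 3 terms:
D1: 2, 2
Constant first difference = 2.
Extend forward: 9 + 2 = 11

11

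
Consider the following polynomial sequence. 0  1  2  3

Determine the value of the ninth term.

First differences: 1, 1, 1
The first differences are constant (1).
3 + 1 = 4
4 + 1 = 5
5 + 1 = 6
6 + 1 = 7
7 + 1 = 8

8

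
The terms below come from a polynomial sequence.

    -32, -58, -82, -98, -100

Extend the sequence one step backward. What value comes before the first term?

Δ: -26, -24, -16, -2
Δ²: 2, 8, 14
Δ³: 6, 6
The third differences are constant at 6.
Work back: 2 − 6 = -4;  -26 + 4 = -22;  -32 + 22 = -10

-10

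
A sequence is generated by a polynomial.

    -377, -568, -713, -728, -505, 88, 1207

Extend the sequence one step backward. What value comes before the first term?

-200

D1: -191, -145, -15, 223, 593, 1119
D2: 46, 130, 238, 370, 526
D3: 84, 108, 132, 156
D4: 24, 24, 24
The fourth differences are constant at 24.
Work back: 84 − 24 = 60;  46 − 60 = -14;  -191 + 14 = -177;  -377 + 177 = -200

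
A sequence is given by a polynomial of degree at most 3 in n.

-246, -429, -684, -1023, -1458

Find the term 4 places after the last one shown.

-4398

First differences: -183, -255, -339, -435
Second differences: -72, -84, -96
Third differences: -12, -12
Constant third difference = -12, so extend:
-96 − 12 = -108;  -435 − 108 = -543;  -1458 − 543 = -2001
-108 − 12 = -120;  -543 − 120 = -663;  -2001 − 663 = -2664
-120 − 12 = -132;  -663 − 132 = -795;  -2664 − 795 = -3459
-132 − 12 = -144;  -795 − 144 = -939;  -3459 − 939 = -4398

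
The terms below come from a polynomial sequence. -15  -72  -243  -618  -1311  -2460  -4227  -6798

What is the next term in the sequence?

-10383

D1: -57  -171  -375  -693  -1149  -1767  -2571
D2: -114  -204  -318  -456  -618  -804
D3: -90  -114  -138  -162  -186
D4: -24  -24  -24  -24
Fourth differences constant at -24.
-186 − 24 = -210;  -804 − 210 = -1014;  -2571 − 1014 = -3585;  -6798 − 3585 = -10383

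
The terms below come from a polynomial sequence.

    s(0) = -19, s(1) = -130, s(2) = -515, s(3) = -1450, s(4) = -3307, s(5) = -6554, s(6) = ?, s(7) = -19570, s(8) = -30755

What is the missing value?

Using the first 6 terms:
First differences: -111  -385  -935  -1857  -3247
Second differences: -274  -550  -922  -1390
Third differences: -276  -372  -468
Fourth differences: -96  -96
Constant fourth difference = -96.
Extend forward: -468 − 96 = -564;  -1390 − 564 = -1954;  -3247 − 1954 = -5201;  -6554 − 5201 = -11755

-11755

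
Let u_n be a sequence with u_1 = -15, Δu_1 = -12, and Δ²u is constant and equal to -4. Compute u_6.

-115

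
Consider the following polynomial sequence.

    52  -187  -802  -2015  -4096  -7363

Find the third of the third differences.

-318

D1: -239, -615, -1213, -2081, -3267
D2: -376, -598, -868, -1186
D3: -222, -270, -318
D4: -48, -48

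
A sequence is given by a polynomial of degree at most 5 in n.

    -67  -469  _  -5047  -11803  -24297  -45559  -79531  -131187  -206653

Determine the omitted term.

Using the last 7 terms:
First differences: -6756, -12494, -21262, -33972, -51656, -75466
Second differences: -5738, -8768, -12710, -17684, -23810
Third differences: -3030, -3942, -4974, -6126
Fourth differences: -912, -1032, -1152
Fifth differences: -120, -120
Constant fifth difference = -120.
Extend backward: -912 + 120 = -792;  -3030 + 792 = -2238;  -5738 + 2238 = -3500;  -6756 + 3500 = -3256;  -5047 + 3256 = -1791

-1791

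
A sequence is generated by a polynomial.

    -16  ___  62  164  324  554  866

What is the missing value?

6

Using the last 5 terms:
Δ: 102  160  230  312
Δ²: 58  70  82
Δ³: 12  12
Constant third difference = 12.
Extend backward: 58 − 12 = 46;  102 − 46 = 56;  62 − 56 = 6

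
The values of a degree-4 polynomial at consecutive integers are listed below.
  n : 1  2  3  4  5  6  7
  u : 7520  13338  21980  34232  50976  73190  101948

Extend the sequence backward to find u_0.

3836

First differences: 5818, 8642, 12252, 16744, 22214, 28758
Second differences: 2824, 3610, 4492, 5470, 6544
Third differences: 786, 882, 978, 1074
Fourth differences: 96, 96, 96
The fourth differences are constant at 96.
Work back: 786 − 96 = 690;  2824 − 690 = 2134;  5818 − 2134 = 3684;  7520 − 3684 = 3836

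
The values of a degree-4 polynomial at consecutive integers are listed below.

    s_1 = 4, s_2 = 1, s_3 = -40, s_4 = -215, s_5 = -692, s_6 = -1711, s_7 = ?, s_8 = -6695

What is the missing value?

-3584

Using the first 6 terms:
-3, -41, -175, -477, -1019
-38, -134, -302, -542
-96, -168, -240
-72, -72
Constant fourth difference = -72.
Extend forward: -240 − 72 = -312;  -542 − 312 = -854;  -1019 − 854 = -1873;  -1711 − 1873 = -3584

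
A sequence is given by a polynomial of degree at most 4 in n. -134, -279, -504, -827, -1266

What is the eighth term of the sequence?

-3459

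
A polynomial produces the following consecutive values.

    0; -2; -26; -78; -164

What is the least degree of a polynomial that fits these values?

3

Δ: -2, -24, -52, -86
Δ²: -22, -28, -34
Δ³: -6, -6
The third differences are constant, so the polynomial has degree 3.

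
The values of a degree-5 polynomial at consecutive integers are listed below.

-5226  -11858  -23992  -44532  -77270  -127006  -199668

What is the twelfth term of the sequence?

-1208428

-6632  -12134  -20540  -32738  -49736  -72662
-5502  -8406  -12198  -16998  -22926
-2904  -3792  -4800  -5928
-888  -1008  -1128
-120  -120
Constant fifth difference = -120, so extend:
-1128 − 120 = -1248;  -5928 − 1248 = -7176;  -22926 − 7176 = -30102;  -72662 − 30102 = -102764;  -199668 − 102764 = -302432
-1248 − 120 = -1368;  -7176 − 1368 = -8544;  -30102 − 8544 = -38646;  -102764 − 38646 = -141410;  -302432 − 141410 = -443842
-1368 − 120 = -1488;  -8544 − 1488 = -10032;  -38646 − 10032 = -48678;  -141410 − 48678 = -190088;  -443842 − 190088 = -633930
-1488 − 120 = -1608;  -10032 − 1608 = -11640;  -48678 − 11640 = -60318;  -190088 − 60318 = -250406;  -633930 − 250406 = -884336
-1608 − 120 = -1728;  -11640 − 1728 = -13368;  -60318 − 13368 = -73686;  -250406 − 73686 = -324092;  -884336 − 324092 = -1208428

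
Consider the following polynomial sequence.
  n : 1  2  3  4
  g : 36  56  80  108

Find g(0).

First differences: 20  24  28
Second differences: 4  4
The second differences are constant at 4.
Work back: 20 − 4 = 16;  36 − 16 = 20

20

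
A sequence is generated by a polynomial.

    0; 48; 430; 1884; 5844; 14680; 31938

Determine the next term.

62580

First differences: 48  382  1454  3960  8836  17258
Second differences: 334  1072  2506  4876  8422
Third differences: 738  1434  2370  3546
Fourth differences: 696  936  1176
Fifth differences: 240  240
Constant fifth difference = 240, so extend:
1176 + 240 = 1416;  3546 + 1416 = 4962;  8422 + 4962 = 13384;  17258 + 13384 = 30642;  31938 + 30642 = 62580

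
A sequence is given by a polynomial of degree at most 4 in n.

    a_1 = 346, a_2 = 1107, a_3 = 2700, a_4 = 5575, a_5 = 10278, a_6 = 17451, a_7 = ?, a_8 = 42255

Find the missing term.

Using the first 6 terms:
Δ: 761, 1593, 2875, 4703, 7173
Δ²: 832, 1282, 1828, 2470
Δ³: 450, 546, 642
Δ⁴: 96, 96
Constant fourth difference = 96.
Extend forward: 642 + 96 = 738;  2470 + 738 = 3208;  7173 + 3208 = 10381;  17451 + 10381 = 27832

27832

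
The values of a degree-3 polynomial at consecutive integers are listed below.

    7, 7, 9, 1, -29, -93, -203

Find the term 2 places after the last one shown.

First differences: 0, 2, -8, -30, -64, -110
Second differences: 2, -10, -22, -34, -46
Third differences: -12, -12, -12, -12
Third differences constant at -12.
-46 − 12 = -58;  -110 − 58 = -168;  -203 − 168 = -371
-58 − 12 = -70;  -168 − 70 = -238;  -371 − 238 = -609

-609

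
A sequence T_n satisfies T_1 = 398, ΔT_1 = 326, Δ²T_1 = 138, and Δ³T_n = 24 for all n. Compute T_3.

Build the table forward from the leading diagonal:
Δ³: 24, 24, 24
Δ²: 138, 162, 186
Δ: 326, 464, 626
T: 398, 724, 1188

1188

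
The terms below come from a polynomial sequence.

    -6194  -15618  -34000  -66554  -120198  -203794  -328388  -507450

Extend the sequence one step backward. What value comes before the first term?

D1: -9424, -18382, -32554, -53644, -83596, -124594, -179062
D2: -8958, -14172, -21090, -29952, -40998, -54468
D3: -5214, -6918, -8862, -11046, -13470
D4: -1704, -1944, -2184, -2424
D5: -240, -240, -240
The fifth differences are constant at -240.
Work back: -1704 + 240 = -1464;  -5214 + 1464 = -3750;  -8958 + 3750 = -5208;  -9424 + 5208 = -4216;  -6194 + 4216 = -1978

-1978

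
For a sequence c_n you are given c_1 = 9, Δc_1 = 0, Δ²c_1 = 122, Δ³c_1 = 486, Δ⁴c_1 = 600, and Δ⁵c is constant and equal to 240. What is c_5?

Build the table forward from the leading diagonal:
D5: 240  240  240  240  240
D4: 600  840  1080  1320  1560
D3: 486  1086  1926  3006  4326
D2: 122  608  1694  3620  6626
D1: 0  122  730  2424  6044
c: 9  9  131  861  3285

3285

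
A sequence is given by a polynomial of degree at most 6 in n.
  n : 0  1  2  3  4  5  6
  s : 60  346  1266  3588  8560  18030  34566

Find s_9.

165570

First differences: 286  920  2322  4972  9470  16536
Second differences: 634  1402  2650  4498  7066
Third differences: 768  1248  1848  2568
Fourth differences: 480  600  720
Fifth differences: 120  120
The fifth differences are constant (120).
720 + 120 = 840;  2568 + 840 = 3408;  7066 + 3408 = 10474;  16536 + 10474 = 27010;  34566 + 27010 = 61576
840 + 120 = 960;  3408 + 960 = 4368;  10474 + 4368 = 14842;  27010 + 14842 = 41852;  61576 + 41852 = 103428
960 + 120 = 1080;  4368 + 1080 = 5448;  14842 + 5448 = 20290;  41852 + 20290 = 62142;  103428 + 62142 = 165570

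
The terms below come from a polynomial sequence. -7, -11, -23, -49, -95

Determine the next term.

D1: -4 , -12 , -26 , -46
D2: -8 , -14 , -20
D3: -6 , -6
The third differences are constant (-6).
-20 − 6 = -26;  -46 − 26 = -72;  -95 − 72 = -167

-167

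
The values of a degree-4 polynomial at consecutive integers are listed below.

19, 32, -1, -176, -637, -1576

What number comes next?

-3233

First differences: 13 , -33 , -175 , -461 , -939
Second differences: -46 , -142 , -286 , -478
Third differences: -96 , -144 , -192
Fourth differences: -48 , -48
Constant fourth difference = -48, so extend:
-192 − 48 = -240;  -478 − 240 = -718;  -939 − 718 = -1657;  -1576 − 1657 = -3233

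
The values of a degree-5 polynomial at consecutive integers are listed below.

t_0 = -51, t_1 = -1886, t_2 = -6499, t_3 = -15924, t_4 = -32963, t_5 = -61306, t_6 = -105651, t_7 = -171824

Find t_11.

D1: -1835 , -4613 , -9425 , -17039 , -28343 , -44345 , -66173
D2: -2778 , -4812 , -7614 , -11304 , -16002 , -21828
D3: -2034 , -2802 , -3690 , -4698 , -5826
D4: -768 , -888 , -1008 , -1128
D5: -120 , -120 , -120
Fifth differences constant at -120.
-1128 − 120 = -1248;  -5826 − 1248 = -7074;  -21828 − 7074 = -28902;  -66173 − 28902 = -95075;  -171824 − 95075 = -266899
-1248 − 120 = -1368;  -7074 − 1368 = -8442;  -28902 − 8442 = -37344;  -95075 − 37344 = -132419;  -266899 − 132419 = -399318
-1368 − 120 = -1488;  -8442 − 1488 = -9930;  -37344 − 9930 = -47274;  -132419 − 47274 = -179693;  -399318 − 179693 = -579011
-1488 − 120 = -1608;  -9930 − 1608 = -11538;  -47274 − 11538 = -58812;  -179693 − 58812 = -238505;  -579011 − 238505 = -817516

-817516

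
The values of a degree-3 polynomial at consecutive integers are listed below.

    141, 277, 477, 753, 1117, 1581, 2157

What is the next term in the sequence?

2857

136 , 200 , 276 , 364 , 464 , 576
64 , 76 , 88 , 100 , 112
12 , 12 , 12 , 12
Constant third difference = 12, so extend:
112 + 12 = 124;  576 + 124 = 700;  2157 + 700 = 2857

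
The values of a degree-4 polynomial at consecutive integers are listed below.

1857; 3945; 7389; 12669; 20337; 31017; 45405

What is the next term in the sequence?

64269

First differences: 2088, 3444, 5280, 7668, 10680, 14388
Second differences: 1356, 1836, 2388, 3012, 3708
Third differences: 480, 552, 624, 696
Fourth differences: 72, 72, 72
Fourth differences constant at 72.
696 + 72 = 768;  3708 + 768 = 4476;  14388 + 4476 = 18864;  45405 + 18864 = 64269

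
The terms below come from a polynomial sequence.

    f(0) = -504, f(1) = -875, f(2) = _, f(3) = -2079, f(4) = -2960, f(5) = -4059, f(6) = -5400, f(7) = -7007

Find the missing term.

Using the last 5 terms:
Δ: -881  -1099  -1341  -1607
Δ²: -218  -242  -266
Δ³: -24  -24
Constant third difference = -24.
Extend backward: -218 + 24 = -194;  -881 + 194 = -687;  -2079 + 687 = -1392

-1392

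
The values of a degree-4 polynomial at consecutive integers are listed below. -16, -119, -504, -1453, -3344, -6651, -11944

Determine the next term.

-103, -385, -949, -1891, -3307, -5293
-282, -564, -942, -1416, -1986
-282, -378, -474, -570
-96, -96, -96
Constant fourth difference = -96, so extend:
-570 − 96 = -666;  -1986 − 666 = -2652;  -5293 − 2652 = -7945;  -11944 − 7945 = -19889

-19889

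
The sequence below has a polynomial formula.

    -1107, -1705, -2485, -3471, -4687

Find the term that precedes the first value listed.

First differences: -598, -780, -986, -1216
Second differences: -182, -206, -230
Third differences: -24, -24
The third differences are constant at -24.
Work back: -182 + 24 = -158;  -598 + 158 = -440;  -1107 + 440 = -667

-667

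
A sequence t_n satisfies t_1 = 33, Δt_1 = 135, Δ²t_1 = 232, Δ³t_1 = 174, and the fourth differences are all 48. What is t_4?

1308

Build the table forward from the leading diagonal:
D4: 48  48  48  48
D3: 174  222  270  318
D2: 232  406  628  898
D1: 135  367  773  1401
t: 33  168  535  1308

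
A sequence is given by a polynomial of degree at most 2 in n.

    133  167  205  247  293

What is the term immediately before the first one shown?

103

Δ: 34, 38, 42, 46
Δ²: 4, 4, 4
The second differences are constant at 4.
Work back: 34 − 4 = 30;  133 − 30 = 103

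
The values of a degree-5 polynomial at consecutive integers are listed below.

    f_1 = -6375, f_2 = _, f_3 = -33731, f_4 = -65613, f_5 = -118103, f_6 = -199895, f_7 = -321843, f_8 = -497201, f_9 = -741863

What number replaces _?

-15683

Using the last 7 terms:
Δ: -31882, -52490, -81792, -121948, -175358, -244662
Δ²: -20608, -29302, -40156, -53410, -69304
Δ³: -8694, -10854, -13254, -15894
Δ⁴: -2160, -2400, -2640
Δ⁵: -240, -240
Constant fifth difference = -240.
Extend backward: -2160 + 240 = -1920;  -8694 + 1920 = -6774;  -20608 + 6774 = -13834;  -31882 + 13834 = -18048;  -33731 + 18048 = -15683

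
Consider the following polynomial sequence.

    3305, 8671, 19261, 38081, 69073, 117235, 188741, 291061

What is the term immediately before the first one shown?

5366  10590  18820  30992  48162  71506  102320
5224  8230  12172  17170  23344  30814
3006  3942  4998  6174  7470
936  1056  1176  1296
120  120  120
The fifth differences are constant at 120.
Work back: 936 − 120 = 816;  3006 − 816 = 2190;  5224 − 2190 = 3034;  5366 − 3034 = 2332;  3305 − 2332 = 973

973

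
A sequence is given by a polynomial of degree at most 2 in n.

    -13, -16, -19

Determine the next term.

-22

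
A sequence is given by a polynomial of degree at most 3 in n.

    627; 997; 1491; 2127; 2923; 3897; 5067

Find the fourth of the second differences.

178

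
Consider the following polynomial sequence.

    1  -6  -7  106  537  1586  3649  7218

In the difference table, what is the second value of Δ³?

204

First differences: -7, -1, 113, 431, 1049, 2063, 3569
Second differences: 6, 114, 318, 618, 1014, 1506
Third differences: 108, 204, 300, 396, 492
Fourth differences: 96, 96, 96, 96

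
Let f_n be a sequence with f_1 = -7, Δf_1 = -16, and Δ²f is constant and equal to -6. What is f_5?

Build the table forward from the leading diagonal:
Second differences: -6, -6, -6, -6, -6
First differences: -16, -22, -28, -34, -40
f: -7, -23, -45, -73, -107

-107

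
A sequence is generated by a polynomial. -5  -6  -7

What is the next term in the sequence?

-8

Δ: -1  -1
Constant first difference = -1, so extend:
-7 − 1 = -8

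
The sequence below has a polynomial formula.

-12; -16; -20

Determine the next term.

-4 , -4
The first differences are constant (-4).
-20 − 4 = -24

-24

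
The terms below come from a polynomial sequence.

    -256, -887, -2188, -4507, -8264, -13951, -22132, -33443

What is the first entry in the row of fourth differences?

-72

D1: -631, -1301, -2319, -3757, -5687, -8181, -11311
D2: -670, -1018, -1438, -1930, -2494, -3130
D3: -348, -420, -492, -564, -636
D4: -72, -72, -72, -72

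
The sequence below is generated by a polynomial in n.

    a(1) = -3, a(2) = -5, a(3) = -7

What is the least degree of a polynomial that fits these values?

1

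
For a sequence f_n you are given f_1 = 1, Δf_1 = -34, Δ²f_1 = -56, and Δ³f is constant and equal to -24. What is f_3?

-123

Build the table forward from the leading diagonal:
D3: -24  -24  -24
D2: -56  -80  -104
D1: -34  -90  -170
f: 1  -33  -123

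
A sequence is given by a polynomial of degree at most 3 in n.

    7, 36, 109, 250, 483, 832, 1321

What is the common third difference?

24

First differences: 29, 73, 141, 233, 349, 489
Second differences: 44, 68, 92, 116, 140
Third differences: 24, 24, 24, 24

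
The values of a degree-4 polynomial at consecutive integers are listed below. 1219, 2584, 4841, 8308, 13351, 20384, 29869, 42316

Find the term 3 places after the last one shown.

103249

1365, 2257, 3467, 5043, 7033, 9485, 12447
892, 1210, 1576, 1990, 2452, 2962
318, 366, 414, 462, 510
48, 48, 48, 48
Fourth differences constant at 48.
510 + 48 = 558;  2962 + 558 = 3520;  12447 + 3520 = 15967;  42316 + 15967 = 58283
558 + 48 = 606;  3520 + 606 = 4126;  15967 + 4126 = 20093;  58283 + 20093 = 78376
606 + 48 = 654;  4126 + 654 = 4780;  20093 + 4780 = 24873;  78376 + 24873 = 103249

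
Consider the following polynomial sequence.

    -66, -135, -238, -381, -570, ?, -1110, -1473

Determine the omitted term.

-811

Using the first 5 terms:
-69  -103  -143  -189
-34  -40  -46
-6  -6
Constant third difference = -6.
Extend forward: -46 − 6 = -52;  -189 − 52 = -241;  -570 − 241 = -811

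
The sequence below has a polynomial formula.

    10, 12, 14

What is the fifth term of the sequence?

18

2, 2
First differences constant at 2.
14 + 2 = 16
16 + 2 = 18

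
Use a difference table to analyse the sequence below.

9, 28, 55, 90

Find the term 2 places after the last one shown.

184

D1: 19  27  35
D2: 8  8
Constant second difference = 8, so extend:
35 + 8 = 43;  90 + 43 = 133
43 + 8 = 51;  133 + 51 = 184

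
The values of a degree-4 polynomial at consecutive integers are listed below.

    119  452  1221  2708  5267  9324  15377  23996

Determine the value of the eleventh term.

333 , 769 , 1487 , 2559 , 4057 , 6053 , 8619
436 , 718 , 1072 , 1498 , 1996 , 2566
282 , 354 , 426 , 498 , 570
72 , 72 , 72 , 72
The fourth differences are constant (72).
570 + 72 = 642;  2566 + 642 = 3208;  8619 + 3208 = 11827;  23996 + 11827 = 35823
642 + 72 = 714;  3208 + 714 = 3922;  11827 + 3922 = 15749;  35823 + 15749 = 51572
714 + 72 = 786;  3922 + 786 = 4708;  15749 + 4708 = 20457;  51572 + 20457 = 72029

72029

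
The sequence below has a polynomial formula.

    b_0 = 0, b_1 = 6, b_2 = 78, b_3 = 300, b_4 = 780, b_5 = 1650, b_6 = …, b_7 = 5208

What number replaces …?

Using the first 6 terms:
First differences: 6, 72, 222, 480, 870
Second differences: 66, 150, 258, 390
Third differences: 84, 108, 132
Fourth differences: 24, 24
Constant fourth difference = 24.
Extend forward: 132 + 24 = 156;  390 + 156 = 546;  870 + 546 = 1416;  1650 + 1416 = 3066

3066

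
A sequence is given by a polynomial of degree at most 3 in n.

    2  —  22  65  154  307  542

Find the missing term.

7

Using the last 5 terms:
First differences: 43, 89, 153, 235
Second differences: 46, 64, 82
Third differences: 18, 18
Constant third difference = 18.
Extend backward: 46 − 18 = 28;  43 − 28 = 15;  22 − 15 = 7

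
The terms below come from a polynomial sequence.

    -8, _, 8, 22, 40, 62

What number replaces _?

-2

Using the last 4 terms:
14, 18, 22
4, 4
Constant second difference = 4.
Extend backward: 14 − 4 = 10;  8 − 10 = -2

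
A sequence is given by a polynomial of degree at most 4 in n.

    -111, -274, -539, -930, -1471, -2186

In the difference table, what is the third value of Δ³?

-24

D1: -163, -265, -391, -541, -715
D2: -102, -126, -150, -174
D3: -24, -24, -24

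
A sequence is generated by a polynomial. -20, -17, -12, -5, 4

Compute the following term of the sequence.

D1: 3 , 5 , 7 , 9
D2: 2 , 2 , 2
The second differences are constant (2).
9 + 2 = 11;  4 + 11 = 15

15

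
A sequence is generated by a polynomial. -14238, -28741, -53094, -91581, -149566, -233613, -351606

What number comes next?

-512869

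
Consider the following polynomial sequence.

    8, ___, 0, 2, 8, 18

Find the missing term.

Using the last 4 terms:
D1: 2, 6, 10
D2: 4, 4
Constant second difference = 4.
Extend backward: 2 − 4 = -2;  0 + 2 = 2

2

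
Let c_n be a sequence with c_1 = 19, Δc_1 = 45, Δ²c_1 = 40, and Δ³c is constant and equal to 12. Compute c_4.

Build the table forward from the leading diagonal:
Δ³: 12, 12, 12, 12
Δ²: 40, 52, 64, 76
Δ: 45, 85, 137, 201
c: 19, 64, 149, 286

286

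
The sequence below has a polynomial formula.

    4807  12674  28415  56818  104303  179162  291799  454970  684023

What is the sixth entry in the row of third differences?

Δ: 7867, 15741, 28403, 47485, 74859, 112637, 163171, 229053
Δ²: 7874, 12662, 19082, 27374, 37778, 50534, 65882
Δ³: 4788, 6420, 8292, 10404, 12756, 15348
Δ⁴: 1632, 1872, 2112, 2352, 2592
Δ⁵: 240, 240, 240, 240

15348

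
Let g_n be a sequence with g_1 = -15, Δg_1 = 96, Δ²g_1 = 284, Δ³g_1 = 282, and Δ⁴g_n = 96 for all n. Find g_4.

1407

Build the table forward from the leading diagonal:
D4: 96  96  96  96
D3: 282  378  474  570
D2: 284  566  944  1418
D1: 96  380  946  1890
g: -15  81  461  1407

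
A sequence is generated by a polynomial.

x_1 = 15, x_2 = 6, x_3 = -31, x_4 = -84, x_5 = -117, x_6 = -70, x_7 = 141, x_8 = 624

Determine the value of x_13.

12579

D1: -9, -37, -53, -33, 47, 211, 483
D2: -28, -16, 20, 80, 164, 272
D3: 12, 36, 60, 84, 108
D4: 24, 24, 24, 24
Fourth differences constant at 24.
108 + 24 = 132;  272 + 132 = 404;  483 + 404 = 887;  624 + 887 = 1511
132 + 24 = 156;  404 + 156 = 560;  887 + 560 = 1447;  1511 + 1447 = 2958
156 + 24 = 180;  560 + 180 = 740;  1447 + 740 = 2187;  2958 + 2187 = 5145
180 + 24 = 204;  740 + 204 = 944;  2187 + 944 = 3131;  5145 + 3131 = 8276
204 + 24 = 228;  944 + 228 = 1172;  3131 + 1172 = 4303;  8276 + 4303 = 12579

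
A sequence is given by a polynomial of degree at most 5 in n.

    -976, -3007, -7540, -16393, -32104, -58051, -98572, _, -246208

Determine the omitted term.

-159085

Using the first 7 terms:
Δ: -2031, -4533, -8853, -15711, -25947, -40521
Δ²: -2502, -4320, -6858, -10236, -14574
Δ³: -1818, -2538, -3378, -4338
Δ⁴: -720, -840, -960
Δ⁵: -120, -120
Constant fifth difference = -120.
Extend forward: -960 − 120 = -1080;  -4338 − 1080 = -5418;  -14574 − 5418 = -19992;  -40521 − 19992 = -60513;  -98572 − 60513 = -159085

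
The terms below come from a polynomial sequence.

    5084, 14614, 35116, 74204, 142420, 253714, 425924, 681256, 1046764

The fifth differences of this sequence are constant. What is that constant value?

480

First differences: 9530, 20502, 39088, 68216, 111294, 172210, 255332, 365508
Second differences: 10972, 18586, 29128, 43078, 60916, 83122, 110176
Third differences: 7614, 10542, 13950, 17838, 22206, 27054
Fourth differences: 2928, 3408, 3888, 4368, 4848
Fifth differences: 480, 480, 480, 480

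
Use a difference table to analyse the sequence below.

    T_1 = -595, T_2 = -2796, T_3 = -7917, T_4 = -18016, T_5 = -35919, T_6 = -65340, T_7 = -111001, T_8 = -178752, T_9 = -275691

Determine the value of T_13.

-1147687

Δ: -2201, -5121, -10099, -17903, -29421, -45661, -67751, -96939
Δ²: -2920, -4978, -7804, -11518, -16240, -22090, -29188
Δ³: -2058, -2826, -3714, -4722, -5850, -7098
Δ⁴: -768, -888, -1008, -1128, -1248
Δ⁵: -120, -120, -120, -120
Constant fifth difference = -120, so extend:
-1248 − 120 = -1368;  -7098 − 1368 = -8466;  -29188 − 8466 = -37654;  -96939 − 37654 = -134593;  -275691 − 134593 = -410284
-1368 − 120 = -1488;  -8466 − 1488 = -9954;  -37654 − 9954 = -47608;  -134593 − 47608 = -182201;  -410284 − 182201 = -592485
-1488 − 120 = -1608;  -9954 − 1608 = -11562;  -47608 − 11562 = -59170;  -182201 − 59170 = -241371;  -592485 − 241371 = -833856
-1608 − 120 = -1728;  -11562 − 1728 = -13290;  -59170 − 13290 = -72460;  -241371 − 72460 = -313831;  -833856 − 313831 = -1147687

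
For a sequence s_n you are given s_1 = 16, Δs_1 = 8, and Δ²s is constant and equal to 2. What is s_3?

34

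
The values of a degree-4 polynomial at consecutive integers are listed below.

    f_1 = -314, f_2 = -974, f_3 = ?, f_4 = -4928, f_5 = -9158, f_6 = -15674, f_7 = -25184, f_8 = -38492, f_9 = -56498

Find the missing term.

-2372

Using the last 6 terms:
First differences: -4230, -6516, -9510, -13308, -18006
Second differences: -2286, -2994, -3798, -4698
Third differences: -708, -804, -900
Fourth differences: -96, -96
Constant fourth difference = -96.
Extend backward: -708 + 96 = -612;  -2286 + 612 = -1674;  -4230 + 1674 = -2556;  -4928 + 2556 = -2372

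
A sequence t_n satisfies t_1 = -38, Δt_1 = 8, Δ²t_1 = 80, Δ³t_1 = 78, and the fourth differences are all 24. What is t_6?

1702

Build the table forward from the leading diagonal:
Δ⁴: 24  24  24  24  24  24
Δ³: 78  102  126  150  174  198
Δ²: 80  158  260  386  536  710
Δ: 8  88  246  506  892  1428
t: -38  -30  58  304  810  1702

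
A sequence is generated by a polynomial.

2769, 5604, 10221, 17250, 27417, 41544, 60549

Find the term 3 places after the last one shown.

First differences: 2835, 4617, 7029, 10167, 14127, 19005
Second differences: 1782, 2412, 3138, 3960, 4878
Third differences: 630, 726, 822, 918
Fourth differences: 96, 96, 96
The fourth differences are constant (96).
918 + 96 = 1014;  4878 + 1014 = 5892;  19005 + 5892 = 24897;  60549 + 24897 = 85446
1014 + 96 = 1110;  5892 + 1110 = 7002;  24897 + 7002 = 31899;  85446 + 31899 = 117345
1110 + 96 = 1206;  7002 + 1206 = 8208;  31899 + 8208 = 40107;  117345 + 40107 = 157452

157452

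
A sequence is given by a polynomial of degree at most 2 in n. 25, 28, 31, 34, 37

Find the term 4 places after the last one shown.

D1: 3 , 3 , 3 , 3
First differences constant at 3.
37 + 3 = 40
40 + 3 = 43
43 + 3 = 46
46 + 3 = 49

49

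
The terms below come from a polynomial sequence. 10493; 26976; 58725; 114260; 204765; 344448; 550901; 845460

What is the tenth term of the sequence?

1805120

D1: 16483  31749  55535  90505  139683  206453  294559
D2: 15266  23786  34970  49178  66770  88106
D3: 8520  11184  14208  17592  21336
D4: 2664  3024  3384  3744
D5: 360  360  360
Constant fifth difference = 360, so extend:
3744 + 360 = 4104;  21336 + 4104 = 25440;  88106 + 25440 = 113546;  294559 + 113546 = 408105;  845460 + 408105 = 1253565
4104 + 360 = 4464;  25440 + 4464 = 29904;  113546 + 29904 = 143450;  408105 + 143450 = 551555;  1253565 + 551555 = 1805120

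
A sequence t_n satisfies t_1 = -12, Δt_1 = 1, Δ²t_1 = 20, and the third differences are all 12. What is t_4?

Build the table forward from the leading diagonal:
Δ³: 12  12  12  12
Δ²: 20  32  44  56
Δ: 1  21  53  97
t: -12  -11  10  63

63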